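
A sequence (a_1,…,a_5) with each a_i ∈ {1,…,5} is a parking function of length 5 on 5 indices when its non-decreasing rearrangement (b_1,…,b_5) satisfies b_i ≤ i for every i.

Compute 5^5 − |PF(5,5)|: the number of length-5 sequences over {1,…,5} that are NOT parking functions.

1829

|PF(5,5)| = 1·6^4 = 1×1296 = 1296 (Konheim–Weiss)
One tuple (2,5,3,5,5) → sorted (2,3,5,5,5): b_1=2>1, not a PF.
So 3125 − 1296 = 1829 fail.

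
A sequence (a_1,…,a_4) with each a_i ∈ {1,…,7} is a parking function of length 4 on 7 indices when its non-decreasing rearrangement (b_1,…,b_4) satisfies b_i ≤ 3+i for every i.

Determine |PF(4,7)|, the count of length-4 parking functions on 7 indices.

2048

|PF| = (8−4)·8^(4−1) = 4 · 512 = 2048 (Konheim–Weiss)
Check (4,6,6,2) → sorted (2,4,6,6): b_i ≤ 3+i ∀i, a PF.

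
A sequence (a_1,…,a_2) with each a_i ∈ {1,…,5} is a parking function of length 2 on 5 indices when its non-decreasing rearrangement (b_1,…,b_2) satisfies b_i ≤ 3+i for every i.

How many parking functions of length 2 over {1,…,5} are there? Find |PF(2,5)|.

24

|PF(2,5)| = (6−2)·6^(2−1) = 4·6 = 24 (Pollak)
One tuple (4,1) → sorted (1,4): b_i ≤ 3+i ∀i, a PF.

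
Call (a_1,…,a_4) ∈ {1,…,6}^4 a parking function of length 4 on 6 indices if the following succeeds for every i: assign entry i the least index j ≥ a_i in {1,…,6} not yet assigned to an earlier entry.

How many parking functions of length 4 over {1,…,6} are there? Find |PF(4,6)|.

#PF = 3·7^3 = 3·343 = 1029 (Konheim–Weiss)
Check (1,1,3,2) → sorted (1,1,2,3): b_i ≤ 2+i ∀i, a PF.

1029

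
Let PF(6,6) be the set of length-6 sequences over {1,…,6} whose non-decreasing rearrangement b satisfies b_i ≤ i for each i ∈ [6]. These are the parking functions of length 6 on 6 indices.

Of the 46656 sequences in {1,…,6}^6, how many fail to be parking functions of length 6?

29849

#PF = (6+1−6)·(6+1)^{6−1} = 1×16807 = 16807 [KW]
Example (6,4,6,5,4,2) → sorted (2,4,4,5,6,6): b_1=2>1, not a PF.
So 46656 − 16807 = 29849 fail.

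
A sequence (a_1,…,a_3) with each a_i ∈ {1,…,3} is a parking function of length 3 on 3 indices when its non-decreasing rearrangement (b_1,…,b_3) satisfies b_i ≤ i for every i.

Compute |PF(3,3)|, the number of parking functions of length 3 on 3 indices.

16

Count = 1·4^2 = 1·16 = 16 (Pollak)
One tuple (1,2,2) → sorted (1,2,2): b_i ≤ i ∀i, a PF.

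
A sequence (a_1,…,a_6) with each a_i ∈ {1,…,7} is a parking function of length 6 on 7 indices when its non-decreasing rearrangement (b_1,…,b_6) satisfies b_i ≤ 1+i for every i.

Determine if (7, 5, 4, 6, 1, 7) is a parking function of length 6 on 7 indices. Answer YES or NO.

Order a: b = (1, 4, 5, 6, 7, 7).
  b_1=1 ≤ 2
  b_2=4 > 3
  fails at i=2 ⇒ NO

NO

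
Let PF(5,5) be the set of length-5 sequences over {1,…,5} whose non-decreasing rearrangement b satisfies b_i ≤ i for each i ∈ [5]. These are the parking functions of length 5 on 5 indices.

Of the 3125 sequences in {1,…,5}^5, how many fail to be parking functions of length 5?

#PF = (5+1−5)·(5+1)^{5−1} = 1×1296 = 1296 (Pollak)
E.g. (2,5,2,5,4) → sorted (2,2,4,5,5): b_1=2>1, not a PF.
So 3125 − 1296 = 1829 fail.

1829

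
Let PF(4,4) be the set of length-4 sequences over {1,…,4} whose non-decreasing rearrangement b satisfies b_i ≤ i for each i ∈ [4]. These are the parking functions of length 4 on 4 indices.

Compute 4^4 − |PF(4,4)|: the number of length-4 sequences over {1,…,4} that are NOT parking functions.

131

|PF(4,4)| = 1·5^3 = 1×125 = 125 (Pollak)
Example (4,4,2,4) → sorted (2,4,4,4): b_1=2>1, not a PF.
Total 256; non-PF = 256−125 = 131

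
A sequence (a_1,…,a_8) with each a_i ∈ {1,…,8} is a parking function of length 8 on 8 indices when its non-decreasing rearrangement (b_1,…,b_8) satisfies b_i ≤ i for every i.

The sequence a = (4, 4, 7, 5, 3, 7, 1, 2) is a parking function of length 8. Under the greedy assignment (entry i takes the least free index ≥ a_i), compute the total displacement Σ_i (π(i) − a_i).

3

Σπ = 36 ({1..8} each once); Σa = 4+4+7+5+3+7+1+2 = 33; disp = 36−33 = 3.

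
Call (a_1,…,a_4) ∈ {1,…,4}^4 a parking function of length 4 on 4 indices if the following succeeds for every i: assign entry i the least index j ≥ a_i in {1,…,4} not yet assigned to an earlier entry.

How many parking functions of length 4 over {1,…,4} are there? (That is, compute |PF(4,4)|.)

125

Count = (4+1−4)·(4+1)^{4−1} = 1 · 125 = 125 (Pollak)
One tuple (2,3,1,2) → sorted (1,2,2,3): b_i ≤ i ∀i, a PF.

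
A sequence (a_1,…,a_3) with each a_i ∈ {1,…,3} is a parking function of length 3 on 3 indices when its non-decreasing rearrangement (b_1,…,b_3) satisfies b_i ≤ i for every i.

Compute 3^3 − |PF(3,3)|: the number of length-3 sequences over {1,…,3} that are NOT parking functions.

11

Count = 1·4^2 = 1×16 = 16 (Pollak)
One tuple (3,3,3) → sorted (3,3,3): b_1=3>1, not a PF.
3^3 − 16 = 27 − 16 = 11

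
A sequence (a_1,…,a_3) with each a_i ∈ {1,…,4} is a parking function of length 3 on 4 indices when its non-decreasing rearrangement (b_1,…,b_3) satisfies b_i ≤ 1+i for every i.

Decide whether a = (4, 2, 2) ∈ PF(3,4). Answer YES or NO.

YES

Rearranged: b = (2, 2, 4).
  b_1=2 ≤ 2
  b_2=2 ≤ 3
  b_3=4 ≤ 4
All bounds hold ⇒ YES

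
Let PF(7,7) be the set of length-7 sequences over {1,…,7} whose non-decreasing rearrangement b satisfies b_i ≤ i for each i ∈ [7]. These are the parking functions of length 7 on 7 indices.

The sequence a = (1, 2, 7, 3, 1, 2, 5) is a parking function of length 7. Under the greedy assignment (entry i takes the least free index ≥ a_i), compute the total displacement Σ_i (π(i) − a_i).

7

Σπ(i) = 1+…+7 = 28; Σa = 1+2+7+3+1+2+5 = 21; disp = 28−21 = 7.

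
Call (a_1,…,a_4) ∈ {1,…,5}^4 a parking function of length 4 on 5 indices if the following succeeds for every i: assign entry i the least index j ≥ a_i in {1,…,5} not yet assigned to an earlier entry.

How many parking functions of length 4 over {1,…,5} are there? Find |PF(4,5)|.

432

|PF(4,5)| = (5−4+1)·(5+1)^(4−1) = 2·216 = 432
E.g. (1,3,4,3) → sorted (1,3,3,4): b_i ≤ 1+i ∀i, a PF.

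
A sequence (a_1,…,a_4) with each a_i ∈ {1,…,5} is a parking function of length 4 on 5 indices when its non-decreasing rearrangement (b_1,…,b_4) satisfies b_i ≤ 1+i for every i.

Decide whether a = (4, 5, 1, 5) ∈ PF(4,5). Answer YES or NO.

NO

Order a: b = (1, 4, 5, 5).
  b_1=1 ≤ 2
  b_2=4 > 3
  fails at i=2 ⇒ NO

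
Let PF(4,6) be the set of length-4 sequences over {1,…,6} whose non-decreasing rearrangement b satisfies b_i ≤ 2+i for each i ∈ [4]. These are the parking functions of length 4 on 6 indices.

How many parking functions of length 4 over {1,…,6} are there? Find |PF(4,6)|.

Count = (6−4+1)·(6+1)^(4−1) = 3·343 = 1029 [KW]
Example (1,2,1,4) → sorted (1,1,2,4): b_i ≤ 2+i ∀i, a PF.

1029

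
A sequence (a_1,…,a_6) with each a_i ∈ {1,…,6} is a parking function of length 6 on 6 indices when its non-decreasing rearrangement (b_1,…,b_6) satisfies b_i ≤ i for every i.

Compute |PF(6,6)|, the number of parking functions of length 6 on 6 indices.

|PF(6,6)| = 1·7^5 = 1 · 16807 = 16807 [KW]
Check (1,4,5,1,3,4) → sorted (1,1,3,4,4,5): b_i ≤ i ∀i, a PF.

16807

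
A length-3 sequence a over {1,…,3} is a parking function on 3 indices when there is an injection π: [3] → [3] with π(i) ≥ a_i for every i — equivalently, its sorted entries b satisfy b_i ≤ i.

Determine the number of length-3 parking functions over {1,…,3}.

16

Count = (4−3)·4^(3−1) = 1×16 = 16 (Konheim–Weiss)
E.g. (1,3,2) → sorted (1,2,3): b_i ≤ i ∀i, a PF.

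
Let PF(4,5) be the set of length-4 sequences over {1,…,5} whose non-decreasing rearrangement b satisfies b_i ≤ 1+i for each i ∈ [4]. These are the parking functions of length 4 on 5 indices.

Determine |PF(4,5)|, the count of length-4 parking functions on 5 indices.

432

|PF(4,5)| = (6−4)·6^(4−1) = 2×216 = 432 (Konheim–Weiss)
One tuple (5,2,4,3) → sorted (2,3,4,5): b_i ≤ 1+i ∀i, a PF.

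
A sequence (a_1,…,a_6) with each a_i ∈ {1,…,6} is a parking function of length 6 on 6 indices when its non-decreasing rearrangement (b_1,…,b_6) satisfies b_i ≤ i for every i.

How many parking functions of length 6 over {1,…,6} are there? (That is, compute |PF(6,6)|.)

16807

Count = (6+1−6)·(6+1)^{6−1} = 1 · 16807 = 16807 (Pollak)
Example (3,2,5,4,1,5) → sorted (1,2,3,4,5,5): b_i ≤ i ∀i, a PF.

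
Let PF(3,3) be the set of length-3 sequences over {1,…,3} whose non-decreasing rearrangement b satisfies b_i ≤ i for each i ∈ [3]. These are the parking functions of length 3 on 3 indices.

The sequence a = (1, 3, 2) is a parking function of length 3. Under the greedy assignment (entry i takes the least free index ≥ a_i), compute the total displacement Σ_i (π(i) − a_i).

0

Σπ = 6 ({1..3} each once); Σa = 1+3+2 = 6; disp = 6−6 = 0.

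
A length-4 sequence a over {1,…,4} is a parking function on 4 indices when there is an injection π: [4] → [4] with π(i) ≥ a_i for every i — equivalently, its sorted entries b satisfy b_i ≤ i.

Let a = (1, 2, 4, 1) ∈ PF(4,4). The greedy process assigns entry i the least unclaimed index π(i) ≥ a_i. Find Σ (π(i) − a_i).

2

Σπ = 4·5/2 = 10 (π permutes [4]); Σa = 1+2+4+1 = 8; disp = 10−8 = 2.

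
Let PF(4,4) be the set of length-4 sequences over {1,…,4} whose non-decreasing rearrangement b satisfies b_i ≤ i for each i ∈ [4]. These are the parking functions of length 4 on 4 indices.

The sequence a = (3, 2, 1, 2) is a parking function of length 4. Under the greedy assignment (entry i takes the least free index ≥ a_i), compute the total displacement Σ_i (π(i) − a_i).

2

Σπ = 4·5/2 = 10 (π permutes [4]); Σa = 3+2+1+2 = 8; disp = 10−8 = 2.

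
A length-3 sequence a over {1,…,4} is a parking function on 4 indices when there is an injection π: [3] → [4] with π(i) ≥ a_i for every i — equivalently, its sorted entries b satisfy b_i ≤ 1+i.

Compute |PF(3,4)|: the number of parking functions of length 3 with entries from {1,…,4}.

Count = (4+1−3)·(4+1)^{3−1} = 2×25 = 50 (Pollak)
E.g. (1,1,2) → sorted (1,1,2): b_i ≤ 1+i ∀i, a PF.

50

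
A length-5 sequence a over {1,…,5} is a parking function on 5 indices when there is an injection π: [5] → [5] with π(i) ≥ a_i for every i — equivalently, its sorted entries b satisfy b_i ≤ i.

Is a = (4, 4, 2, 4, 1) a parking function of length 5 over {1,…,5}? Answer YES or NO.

Order a: b = (1, 2, 4, 4, 4).
  b_1=1 ≤ 1
  b_2=2 ≤ 2
  b_3=4 > 3
  fails at i=3 ⇒ NO

NO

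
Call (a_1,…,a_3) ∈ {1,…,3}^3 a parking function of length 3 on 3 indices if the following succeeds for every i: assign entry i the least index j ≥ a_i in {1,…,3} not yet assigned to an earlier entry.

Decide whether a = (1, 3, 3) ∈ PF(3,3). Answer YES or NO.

Order a: b = (1, 3, 3).
  b_1=1 ≤ 1
  b_2=3 > 2
  fails at i=2 ⇒ NO

NO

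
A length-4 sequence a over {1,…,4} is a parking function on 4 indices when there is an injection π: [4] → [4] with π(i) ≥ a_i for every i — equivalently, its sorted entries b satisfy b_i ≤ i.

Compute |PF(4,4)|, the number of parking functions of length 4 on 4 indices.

125

|PF(4,4)| = (5−4)·5^(4−1) = 1·125 = 125 (Pollak)
E.g. (3,2,4,1) → sorted (1,2,3,4): b_i ≤ i ∀i, a PF.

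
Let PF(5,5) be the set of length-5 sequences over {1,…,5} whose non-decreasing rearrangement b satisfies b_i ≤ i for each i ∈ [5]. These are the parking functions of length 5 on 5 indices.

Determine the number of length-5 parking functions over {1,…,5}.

1296

Count = (6−5)·6^(5−1) = 1×1296 = 1296 (Konheim–Weiss)
Example (3,3,4,1,2) → sorted (1,2,3,3,4): b_i ≤ i ∀i, a PF.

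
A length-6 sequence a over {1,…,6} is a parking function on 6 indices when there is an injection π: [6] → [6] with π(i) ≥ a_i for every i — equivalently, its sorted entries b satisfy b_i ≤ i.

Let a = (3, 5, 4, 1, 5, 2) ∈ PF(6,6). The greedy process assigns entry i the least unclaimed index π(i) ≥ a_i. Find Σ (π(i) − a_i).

1

Σπ = 6·7/2 = 21 (π permutes [6]); Σa = 3+5+4+1+5+2 = 20; disp = 21−20 = 1.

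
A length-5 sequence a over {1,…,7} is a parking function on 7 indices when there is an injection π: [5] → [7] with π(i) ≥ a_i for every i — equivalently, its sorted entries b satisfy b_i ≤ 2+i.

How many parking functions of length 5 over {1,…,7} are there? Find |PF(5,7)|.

Count = 3·8^4 = 3×4096 = 12288 (Konheim–Weiss)
E.g. (6,1,1,2,5) → sorted (1,1,2,5,6): b_i ≤ 2+i ∀i, a PF.

12288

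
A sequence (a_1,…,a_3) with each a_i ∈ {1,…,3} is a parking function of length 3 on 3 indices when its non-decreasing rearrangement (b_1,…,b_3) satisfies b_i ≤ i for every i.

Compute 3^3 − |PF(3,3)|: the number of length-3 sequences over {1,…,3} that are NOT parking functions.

|PF(3,3)| = (3+1−3)·(3+1)^{3−1} = 1·16 = 16 (Konheim–Weiss)
Example (3,2,3) → sorted (2,3,3): b_1=2>1, not a PF.
Total 27; non-PF = 27−16 = 11

11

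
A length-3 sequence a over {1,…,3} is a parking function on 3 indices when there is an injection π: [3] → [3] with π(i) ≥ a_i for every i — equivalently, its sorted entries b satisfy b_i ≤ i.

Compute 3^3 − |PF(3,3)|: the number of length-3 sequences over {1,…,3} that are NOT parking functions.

|PF| = (3+1−3)·(3+1)^{3−1} = 1×16 = 16
Example (3,3,1) → sorted (1,3,3): b_2=3>2, not a PF.
Total 27; non-PF = 27−16 = 11

11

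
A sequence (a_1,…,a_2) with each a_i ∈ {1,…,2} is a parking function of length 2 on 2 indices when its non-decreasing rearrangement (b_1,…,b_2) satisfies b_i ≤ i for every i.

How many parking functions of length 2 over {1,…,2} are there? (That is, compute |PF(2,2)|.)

3

|PF| = 1·3^1 = 1×3 = 3 (Pollak)
Example (1,1) → sorted (1,1): b_i ≤ i ∀i, a PF.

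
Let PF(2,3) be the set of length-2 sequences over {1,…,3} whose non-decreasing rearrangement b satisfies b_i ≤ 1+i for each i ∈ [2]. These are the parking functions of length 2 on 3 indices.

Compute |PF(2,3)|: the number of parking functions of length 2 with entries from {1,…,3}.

8

|PF(2,3)| = 2·4^1 = 2×4 = 8 (Pollak)
E.g. (2,1) → sorted (1,2): b_i ≤ 1+i ∀i, a PF.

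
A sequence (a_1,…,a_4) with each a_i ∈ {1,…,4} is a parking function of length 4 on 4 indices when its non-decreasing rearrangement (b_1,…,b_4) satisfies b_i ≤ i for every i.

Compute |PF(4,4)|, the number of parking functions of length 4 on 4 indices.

125

|PF(4,4)| = (5−4)·5^(4−1) = 1·125 = 125 (Pollak)
One tuple (1,2,1,3) → sorted (1,1,2,3): b_i ≤ i ∀i, a PF.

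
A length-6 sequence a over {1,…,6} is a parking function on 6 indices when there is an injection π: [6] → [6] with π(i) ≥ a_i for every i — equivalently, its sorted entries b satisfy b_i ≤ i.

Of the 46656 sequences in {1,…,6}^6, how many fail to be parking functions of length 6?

Count = (6+1−6)·(6+1)^{6−1} = 1 · 16807 = 16807 (Konheim–Weiss)
Example (6,5,6,6,1,4) → sorted (1,4,5,6,6,6): b_2=4>2, not a PF.
6^6 − 16807 = 46656 − 16807 = 29849

29849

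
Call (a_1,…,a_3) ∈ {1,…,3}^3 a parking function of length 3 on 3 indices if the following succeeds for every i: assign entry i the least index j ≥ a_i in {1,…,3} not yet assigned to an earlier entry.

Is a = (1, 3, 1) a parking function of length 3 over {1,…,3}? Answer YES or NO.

YES

Sorted: b = (1, 1, 3).
  b_1=1 ≤ 1
  b_2=1 ≤ 2
  b_3=3 ≤ 3
All bounds hold ⇒ YES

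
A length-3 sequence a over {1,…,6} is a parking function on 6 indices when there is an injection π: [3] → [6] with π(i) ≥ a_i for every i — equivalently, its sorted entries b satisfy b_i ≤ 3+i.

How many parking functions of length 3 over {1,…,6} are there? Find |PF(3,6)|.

196

Count = (6−3+1)·(6+1)^(3−1) = 4×49 = 196 (Konheim–Weiss)
One tuple (3,5,2) → sorted (2,3,5): b_i ≤ 3+i ∀i, a PF.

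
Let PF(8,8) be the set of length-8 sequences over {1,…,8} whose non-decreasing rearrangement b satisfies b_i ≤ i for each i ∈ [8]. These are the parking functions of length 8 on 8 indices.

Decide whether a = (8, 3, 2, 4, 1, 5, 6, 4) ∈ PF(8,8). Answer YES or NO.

YES

Sorted: b = (1, 2, 3, 4, 4, 5, 6, 8).
  b_1=1 ≤ 1
  b_2=2 ≤ 2
  b_3=3 ≤ 3
  b_4=4 ≤ 4
  b_5=4 ≤ 5
  b_6=5 ≤ 6
  b_7=6 ≤ 7
  b_8=8 ≤ 8
All bounds hold ⇒ YES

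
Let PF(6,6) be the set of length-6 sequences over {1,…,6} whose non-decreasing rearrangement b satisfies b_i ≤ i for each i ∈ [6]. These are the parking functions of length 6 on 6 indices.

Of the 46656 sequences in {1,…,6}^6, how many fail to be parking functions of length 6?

29849

|PF(6,6)| = (7−6)·7^(6−1) = 1×16807 = 16807
E.g. (6,6,5,6,5,5) → sorted (5,5,5,6,6,6): b_1=5>1, not a PF.
6^6 − 16807 = 46656 − 16807 = 29849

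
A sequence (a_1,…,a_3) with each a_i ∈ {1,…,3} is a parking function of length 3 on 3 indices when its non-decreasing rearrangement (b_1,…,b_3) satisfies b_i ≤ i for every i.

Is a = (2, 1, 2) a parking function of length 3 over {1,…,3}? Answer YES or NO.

YES

Rearranged: b = (1, 2, 2).
  b_1=1 ≤ 1
  b_2=2 ≤ 2
  b_3=2 ≤ 3
All bounds hold ⇒ YES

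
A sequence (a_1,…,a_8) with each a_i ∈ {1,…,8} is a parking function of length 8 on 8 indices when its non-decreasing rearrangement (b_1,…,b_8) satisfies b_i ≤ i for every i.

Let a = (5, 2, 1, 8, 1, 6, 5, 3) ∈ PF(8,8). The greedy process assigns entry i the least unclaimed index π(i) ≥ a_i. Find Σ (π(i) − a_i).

Σπ = 36 ({1..8} each once); Σa = 5+2+1+8+1+6+5+3 = 31; disp = 36−31 = 5.

5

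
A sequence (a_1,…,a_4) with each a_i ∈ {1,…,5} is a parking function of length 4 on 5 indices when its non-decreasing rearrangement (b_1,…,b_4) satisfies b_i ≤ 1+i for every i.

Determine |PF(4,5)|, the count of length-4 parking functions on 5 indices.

432

Count = (6−4)·6^(4−1) = 2×216 = 432 (Konheim–Weiss)
Check (1,4,1,5) → sorted (1,1,4,5): b_i ≤ 1+i ∀i, a PF.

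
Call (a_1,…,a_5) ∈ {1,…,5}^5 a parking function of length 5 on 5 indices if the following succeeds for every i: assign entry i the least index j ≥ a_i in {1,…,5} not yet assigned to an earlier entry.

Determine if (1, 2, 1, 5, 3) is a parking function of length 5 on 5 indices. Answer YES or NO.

Rearranged: b = (1, 1, 2, 3, 5).
  b_1=1 ≤ 1
  b_2=1 ≤ 2
  b_3=2 ≤ 3
  b_4=3 ≤ 4
  b_5=5 ≤ 5
All bounds hold ⇒ YES

YES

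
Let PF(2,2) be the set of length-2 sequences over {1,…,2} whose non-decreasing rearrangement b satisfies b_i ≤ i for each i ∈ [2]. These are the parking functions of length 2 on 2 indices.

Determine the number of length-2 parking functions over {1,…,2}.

Count = 1·3^1 = 1·3 = 3
E.g. (2,1) → sorted (1,2): b_i ≤ i ∀i, a PF.

3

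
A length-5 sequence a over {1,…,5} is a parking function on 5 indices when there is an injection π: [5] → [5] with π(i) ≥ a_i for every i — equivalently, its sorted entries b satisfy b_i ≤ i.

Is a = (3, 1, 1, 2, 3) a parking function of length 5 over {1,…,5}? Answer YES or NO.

Sorted: b = (1, 1, 2, 3, 3).
  b_1=1 ≤ 1
  b_2=1 ≤ 2
  b_3=2 ≤ 3
  b_4=3 ≤ 4
  b_5=3 ≤ 5
All bounds hold ⇒ YES

YES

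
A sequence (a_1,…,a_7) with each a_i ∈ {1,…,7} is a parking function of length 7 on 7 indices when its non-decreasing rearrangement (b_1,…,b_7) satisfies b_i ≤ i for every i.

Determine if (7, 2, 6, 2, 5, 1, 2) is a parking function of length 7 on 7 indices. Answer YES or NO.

Rearranged: b = (1, 2, 2, 2, 5, 6, 7).
  b_1=1 ≤ 1
  b_2=2 ≤ 2
  b_3=2 ≤ 3
  b_4=2 ≤ 4
  b_5=5 ≤ 5
  b_6=6 ≤ 6
  b_7=7 ≤ 7
All bounds hold ⇒ YES

YES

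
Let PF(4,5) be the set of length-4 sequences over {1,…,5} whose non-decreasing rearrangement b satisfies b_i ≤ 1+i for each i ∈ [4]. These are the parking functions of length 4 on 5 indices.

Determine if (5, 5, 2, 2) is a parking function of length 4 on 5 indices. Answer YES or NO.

NO

Sorted: b = (2, 2, 5, 5).
  b_1=2 ≤ 2
  b_2=2 ≤ 3
  b_3=5 > 4
  fails at i=3 ⇒ NO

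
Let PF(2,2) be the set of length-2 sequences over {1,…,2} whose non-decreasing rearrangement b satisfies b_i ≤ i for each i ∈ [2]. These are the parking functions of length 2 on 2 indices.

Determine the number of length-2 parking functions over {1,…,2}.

|PF(2,2)| = (2+1−2)·(2+1)^{2−1} = 1 · 3 = 3
One tuple (2,1) → sorted (1,2): b_i ≤ i ∀i, a PF.

3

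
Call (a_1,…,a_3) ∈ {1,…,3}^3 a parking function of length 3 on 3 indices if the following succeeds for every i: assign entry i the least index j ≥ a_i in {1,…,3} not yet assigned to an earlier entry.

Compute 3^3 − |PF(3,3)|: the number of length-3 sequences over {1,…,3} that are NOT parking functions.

11

#PF = (3+1−3)·(3+1)^{3−1} = 1 · 16 = 16
One tuple (1,3,3) → sorted (1,3,3): b_2=3>2, not a PF.
3^3 − 16 = 27 − 16 = 11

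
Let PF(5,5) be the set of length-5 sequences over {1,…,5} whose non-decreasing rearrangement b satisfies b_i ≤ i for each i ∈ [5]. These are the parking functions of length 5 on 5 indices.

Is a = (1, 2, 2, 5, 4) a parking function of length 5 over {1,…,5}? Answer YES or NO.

YES

Sorted: b = (1, 2, 2, 4, 5).
  b_1=1 ≤ 1
  b_2=2 ≤ 2
  b_3=2 ≤ 3
  b_4=4 ≤ 4
  b_5=5 ≤ 5
All bounds hold ⇒ YES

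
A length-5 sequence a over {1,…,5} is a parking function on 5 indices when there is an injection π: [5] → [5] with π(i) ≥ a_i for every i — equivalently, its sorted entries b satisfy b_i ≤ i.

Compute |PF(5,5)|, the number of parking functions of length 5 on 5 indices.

|PF| = 1·6^4 = 1×1296 = 1296 (Pollak)
Check (3,3,2,2,1) → sorted (1,2,2,3,3): b_i ≤ i ∀i, a PF.

1296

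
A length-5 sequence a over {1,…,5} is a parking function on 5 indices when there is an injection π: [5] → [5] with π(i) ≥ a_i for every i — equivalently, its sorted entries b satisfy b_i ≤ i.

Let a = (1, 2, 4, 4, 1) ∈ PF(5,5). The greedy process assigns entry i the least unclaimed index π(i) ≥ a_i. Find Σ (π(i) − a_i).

Σπ = 15 ({1..5} each once); Σa = 1+2+4+4+1 = 12; disp = 15−12 = 3.

3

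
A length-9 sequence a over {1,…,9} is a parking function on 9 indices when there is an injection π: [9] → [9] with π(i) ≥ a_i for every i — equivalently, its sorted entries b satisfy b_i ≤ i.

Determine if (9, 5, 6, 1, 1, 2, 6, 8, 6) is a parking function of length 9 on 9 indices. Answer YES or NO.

NO

Rearranged: b = (1, 1, 2, 5, 6, 6, 6, 8, 9).
  b_1=1 ≤ 1
  b_2=1 ≤ 2
  b_3=2 ≤ 3
  b_4=5 > 4
  fails at i=4 ⇒ NO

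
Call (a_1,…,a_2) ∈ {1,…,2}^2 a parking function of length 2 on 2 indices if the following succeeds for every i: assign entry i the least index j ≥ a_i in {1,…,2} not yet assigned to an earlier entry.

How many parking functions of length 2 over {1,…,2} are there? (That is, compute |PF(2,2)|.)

|PF| = (2+1−2)·(2+1)^{2−1} = 1·3 = 3 (Konheim–Weiss)
E.g. (1,1) → sorted (1,1): b_i ≤ i ∀i, a PF.

3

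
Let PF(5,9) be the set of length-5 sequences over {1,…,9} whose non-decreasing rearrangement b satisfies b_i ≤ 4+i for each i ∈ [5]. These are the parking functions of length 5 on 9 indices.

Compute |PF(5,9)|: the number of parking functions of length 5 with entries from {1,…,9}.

|PF| = (9−5+1)·(9+1)^(5−1) = 5 · 10000 = 50000 [KW]
Check (1,4,8,8,5) → sorted (1,4,5,8,8): b_i ≤ 4+i ∀i, a PF.

50000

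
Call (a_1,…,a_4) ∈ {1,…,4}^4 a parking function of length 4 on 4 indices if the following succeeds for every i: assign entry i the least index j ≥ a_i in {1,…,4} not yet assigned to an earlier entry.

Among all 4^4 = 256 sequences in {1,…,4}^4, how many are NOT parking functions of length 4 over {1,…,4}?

131

Count = (4+1−4)·(4+1)^{4−1} = 1 · 125 = 125 [KW]
Check (1,4,4,1) → sorted (1,1,4,4): b_3=4>3, not a PF.
So 256 − 125 = 131 fail.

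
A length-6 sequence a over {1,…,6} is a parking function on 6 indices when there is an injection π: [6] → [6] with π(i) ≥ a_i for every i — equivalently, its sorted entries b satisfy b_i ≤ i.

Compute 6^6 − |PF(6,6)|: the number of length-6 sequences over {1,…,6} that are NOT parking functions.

|PF| = (7−6)·7^(6−1) = 1·16807 = 16807 (Pollak)
One tuple (5,4,4,5,6,3) → sorted (3,4,4,5,5,6): b_1=3>1, not a PF.
So 46656 − 16807 = 29849 fail.

29849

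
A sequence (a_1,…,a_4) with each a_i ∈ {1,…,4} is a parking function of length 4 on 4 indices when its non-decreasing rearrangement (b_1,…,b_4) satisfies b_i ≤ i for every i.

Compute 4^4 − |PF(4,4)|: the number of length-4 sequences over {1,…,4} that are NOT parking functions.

|PF(4,4)| = (4+1−4)·(4+1)^{4−1} = 1·125 = 125
Example (1,4,1,4) → sorted (1,1,4,4): b_3=4>3, not a PF.
Total 256; non-PF = 256−125 = 131

131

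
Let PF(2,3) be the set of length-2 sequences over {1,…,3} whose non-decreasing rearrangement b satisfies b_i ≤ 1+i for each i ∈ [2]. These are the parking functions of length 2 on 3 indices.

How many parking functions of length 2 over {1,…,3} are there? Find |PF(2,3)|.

|PF(2,3)| = (3−2+1)·(3+1)^(2−1) = 2×4 = 8 (Pollak)
E.g. (2,2) → sorted (2,2): b_i ≤ 1+i ∀i, a PF.

8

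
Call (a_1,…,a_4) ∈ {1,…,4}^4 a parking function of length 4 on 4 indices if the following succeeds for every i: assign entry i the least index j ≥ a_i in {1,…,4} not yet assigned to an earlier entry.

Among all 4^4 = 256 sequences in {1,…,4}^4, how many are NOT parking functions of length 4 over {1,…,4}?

131

#PF = (4+1−4)·(4+1)^{4−1} = 1·125 = 125
Check (2,2,2,2) → sorted (2,2,2,2): b_1=2>1, not a PF.
Total 256; non-PF = 256−125 = 131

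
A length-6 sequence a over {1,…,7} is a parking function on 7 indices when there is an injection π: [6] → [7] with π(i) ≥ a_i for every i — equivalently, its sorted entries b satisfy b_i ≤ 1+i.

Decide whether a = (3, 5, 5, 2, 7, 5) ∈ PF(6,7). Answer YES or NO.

NO

Order a: b = (2, 3, 5, 5, 5, 7).
  b_1=2 ≤ 2
  b_2=3 ≤ 3
  b_3=5 > 4
  fails at i=3 ⇒ NO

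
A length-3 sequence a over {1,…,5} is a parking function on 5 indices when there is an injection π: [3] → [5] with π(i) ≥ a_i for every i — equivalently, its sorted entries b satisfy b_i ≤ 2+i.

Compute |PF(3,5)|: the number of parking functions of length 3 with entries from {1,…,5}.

108

|PF(3,5)| = 3·6^2 = 3 · 36 = 108 [KW]
Check (2,1,1) → sorted (1,1,2): b_i ≤ 2+i ∀i, a PF.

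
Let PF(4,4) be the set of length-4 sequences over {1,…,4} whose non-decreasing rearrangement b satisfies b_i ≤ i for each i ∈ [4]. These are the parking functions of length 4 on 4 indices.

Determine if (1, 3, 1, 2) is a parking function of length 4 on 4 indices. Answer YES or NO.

Sorted: b = (1, 1, 2, 3).
  b_1=1 ≤ 1
  b_2=1 ≤ 2
  b_3=2 ≤ 3
  b_4=3 ≤ 4
All bounds hold ⇒ YES

YES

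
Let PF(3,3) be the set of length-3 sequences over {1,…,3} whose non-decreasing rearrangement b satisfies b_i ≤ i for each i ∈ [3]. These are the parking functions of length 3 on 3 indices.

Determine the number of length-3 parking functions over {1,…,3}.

|PF(3,3)| = (4−3)·4^(3−1) = 1·16 = 16
Example (1,1,1) → sorted (1,1,1): b_i ≤ i ∀i, a PF.

16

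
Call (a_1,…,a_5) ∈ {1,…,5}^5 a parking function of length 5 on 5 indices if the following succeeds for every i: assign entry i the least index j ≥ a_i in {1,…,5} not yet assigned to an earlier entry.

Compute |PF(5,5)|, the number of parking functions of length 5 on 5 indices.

1296

|PF(5,5)| = (6−5)·6^(5−1) = 1·1296 = 1296 [KW]
Check (2,1,4,2,3) → sorted (1,2,2,3,4): b_i ≤ i ∀i, a PF.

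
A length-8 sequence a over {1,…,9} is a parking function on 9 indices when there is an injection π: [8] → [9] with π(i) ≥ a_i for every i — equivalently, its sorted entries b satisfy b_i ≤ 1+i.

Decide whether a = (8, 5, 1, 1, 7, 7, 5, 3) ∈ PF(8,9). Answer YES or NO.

YES

Sorted: b = (1, 1, 3, 5, 5, 7, 7, 8).
  b_1=1 ≤ 2
  b_2=1 ≤ 3
  b_3=3 ≤ 4
  b_4=5 ≤ 5
  b_5=5 ≤ 6
  b_6=7 ≤ 7
  b_7=7 ≤ 8
  b_8=8 ≤ 9
All bounds hold ⇒ YES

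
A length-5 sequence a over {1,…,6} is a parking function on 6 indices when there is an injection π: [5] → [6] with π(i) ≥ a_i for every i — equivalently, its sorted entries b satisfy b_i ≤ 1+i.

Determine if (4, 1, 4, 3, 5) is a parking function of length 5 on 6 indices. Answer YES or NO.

YES

Rearranged: b = (1, 3, 4, 4, 5).
  b_1=1 ≤ 2
  b_2=3 ≤ 3
  b_3=4 ≤ 4
  b_4=4 ≤ 5
  b_5=5 ≤ 6
All bounds hold ⇒ YES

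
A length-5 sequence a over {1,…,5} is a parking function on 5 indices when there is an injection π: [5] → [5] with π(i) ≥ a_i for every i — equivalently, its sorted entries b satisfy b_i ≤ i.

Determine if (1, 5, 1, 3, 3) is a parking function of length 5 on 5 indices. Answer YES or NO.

Sorted: b = (1, 1, 3, 3, 5).
  b_1=1 ≤ 1
  b_2=1 ≤ 2
  b_3=3 ≤ 3
  b_4=3 ≤ 4
  b_5=5 ≤ 5
All bounds hold ⇒ YES

YES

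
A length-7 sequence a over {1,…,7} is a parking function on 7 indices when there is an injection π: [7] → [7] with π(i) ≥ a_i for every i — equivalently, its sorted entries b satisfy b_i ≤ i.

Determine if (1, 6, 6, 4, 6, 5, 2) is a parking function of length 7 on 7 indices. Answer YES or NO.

Sorted: b = (1, 2, 4, 5, 6, 6, 6).
  b_1=1 ≤ 1
  b_2=2 ≤ 2
  b_3=4 > 3
  fails at i=3 ⇒ NO

NO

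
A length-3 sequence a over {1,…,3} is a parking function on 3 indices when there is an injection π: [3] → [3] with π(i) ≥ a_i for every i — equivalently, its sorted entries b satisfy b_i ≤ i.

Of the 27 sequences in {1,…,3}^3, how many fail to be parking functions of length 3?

|PF(3,3)| = (3−3+1)·(3+1)^(3−1) = 1·16 = 16 (Pollak)
E.g. (3,3,1) → sorted (1,3,3): b_2=3>2, not a PF.
Total 27; non-PF = 27−16 = 11

11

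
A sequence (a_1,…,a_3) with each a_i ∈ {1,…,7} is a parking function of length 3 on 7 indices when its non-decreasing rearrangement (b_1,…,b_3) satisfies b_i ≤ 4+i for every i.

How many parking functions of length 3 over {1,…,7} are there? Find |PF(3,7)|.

#PF = 5·8^2 = 5·64 = 320 (Konheim–Weiss)
One tuple (6,3,3) → sorted (3,3,6): b_i ≤ 4+i ∀i, a PF.

320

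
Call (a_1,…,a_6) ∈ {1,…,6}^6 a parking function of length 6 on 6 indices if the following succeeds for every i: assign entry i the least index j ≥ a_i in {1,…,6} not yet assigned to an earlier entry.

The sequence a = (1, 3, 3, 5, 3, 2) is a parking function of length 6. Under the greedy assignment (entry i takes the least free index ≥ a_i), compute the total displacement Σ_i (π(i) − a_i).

Σπ(i) = 1+…+6 = 21; Σa = 1+3+3+5+3+2 = 17; disp = 21−17 = 4.

4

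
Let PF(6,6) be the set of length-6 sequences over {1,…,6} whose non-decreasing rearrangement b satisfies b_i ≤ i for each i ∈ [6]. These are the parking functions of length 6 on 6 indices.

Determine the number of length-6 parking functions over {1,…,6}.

Count = (7−6)·7^(6−1) = 1·16807 = 16807 (Pollak)
Check (2,2,5,6,1,1) → sorted (1,1,2,2,5,6): b_i ≤ i ∀i, a PF.

16807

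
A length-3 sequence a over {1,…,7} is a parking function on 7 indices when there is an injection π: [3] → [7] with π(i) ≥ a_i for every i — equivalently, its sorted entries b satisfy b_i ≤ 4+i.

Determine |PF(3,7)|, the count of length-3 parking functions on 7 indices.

320

|PF| = (8−3)·8^(3−1) = 5·64 = 320 (Konheim–Weiss)
E.g. (5,6,6) → sorted (5,6,6): b_i ≤ 4+i ∀i, a PF.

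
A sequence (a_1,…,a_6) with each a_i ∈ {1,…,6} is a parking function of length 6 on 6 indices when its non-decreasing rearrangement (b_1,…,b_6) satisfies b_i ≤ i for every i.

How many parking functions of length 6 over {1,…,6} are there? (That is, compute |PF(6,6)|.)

16807

Count = (6−6+1)·(6+1)^(6−1) = 1 · 16807 = 16807 (Pollak)
Example (4,6,1,1,1,3) → sorted (1,1,1,3,4,6): b_i ≤ i ∀i, a PF.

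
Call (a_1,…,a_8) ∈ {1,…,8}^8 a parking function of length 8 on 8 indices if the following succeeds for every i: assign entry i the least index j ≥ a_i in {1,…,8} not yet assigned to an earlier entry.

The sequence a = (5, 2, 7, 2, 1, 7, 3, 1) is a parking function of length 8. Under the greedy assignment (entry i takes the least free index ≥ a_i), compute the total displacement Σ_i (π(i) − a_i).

Σπ = 36 ({1..8} each once); Σa = 5+2+7+2+1+7+3+1 = 28; disp = 36−28 = 8.

8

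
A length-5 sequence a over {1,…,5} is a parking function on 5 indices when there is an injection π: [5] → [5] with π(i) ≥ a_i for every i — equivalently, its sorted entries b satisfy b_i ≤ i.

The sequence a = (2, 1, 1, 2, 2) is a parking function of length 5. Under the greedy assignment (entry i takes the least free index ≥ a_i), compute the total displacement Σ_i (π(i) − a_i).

7

Σπ(i) = 1+…+5 = 15; Σa = 2+1+1+2+2 = 8; disp = 15−8 = 7.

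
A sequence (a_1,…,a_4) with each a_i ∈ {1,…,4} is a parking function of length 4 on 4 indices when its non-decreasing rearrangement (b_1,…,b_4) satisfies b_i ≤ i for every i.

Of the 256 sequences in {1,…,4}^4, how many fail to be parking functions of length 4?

131

|PF| = (5−4)·5^(4−1) = 1×125 = 125 [KW]
Check (3,2,4,4) → sorted (2,3,4,4): b_1=2>1, not a PF.
4^4 − 125 = 256 − 125 = 131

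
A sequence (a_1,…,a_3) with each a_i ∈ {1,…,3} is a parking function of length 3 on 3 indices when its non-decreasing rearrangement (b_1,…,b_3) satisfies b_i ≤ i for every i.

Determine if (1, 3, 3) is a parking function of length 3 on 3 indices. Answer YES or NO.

NO

Sorted: b = (1, 3, 3).
  b_1=1 ≤ 1
  b_2=3 > 2
  fails at i=2 ⇒ NO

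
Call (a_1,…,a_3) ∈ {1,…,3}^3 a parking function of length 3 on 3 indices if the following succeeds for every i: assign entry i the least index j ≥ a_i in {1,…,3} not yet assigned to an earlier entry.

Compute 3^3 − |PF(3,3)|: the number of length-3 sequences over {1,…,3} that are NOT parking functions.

|PF| = (4−3)·4^(3−1) = 1 · 16 = 16 (Pollak)
Example (3,3,3) → sorted (3,3,3): b_1=3>1, not a PF.
So 27 − 16 = 11 fail.

11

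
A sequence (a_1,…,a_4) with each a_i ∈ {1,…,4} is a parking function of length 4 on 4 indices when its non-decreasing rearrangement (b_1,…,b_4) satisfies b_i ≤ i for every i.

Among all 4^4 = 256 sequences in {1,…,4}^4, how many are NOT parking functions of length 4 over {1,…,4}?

131

|PF(4,4)| = 1·5^3 = 1·125 = 125 (Pollak)
E.g. (4,4,2,1) → sorted (1,2,4,4): b_3=4>3, not a PF.
4^4 − 125 = 256 − 125 = 131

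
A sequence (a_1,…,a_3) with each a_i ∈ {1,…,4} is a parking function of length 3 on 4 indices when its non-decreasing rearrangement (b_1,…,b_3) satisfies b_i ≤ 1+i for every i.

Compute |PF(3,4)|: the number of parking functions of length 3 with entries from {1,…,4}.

|PF(3,4)| = (4+1−3)·(4+1)^{3−1} = 2×25 = 50 [KW]
E.g. (1,2,4) → sorted (1,2,4): b_i ≤ 1+i ∀i, a PF.

50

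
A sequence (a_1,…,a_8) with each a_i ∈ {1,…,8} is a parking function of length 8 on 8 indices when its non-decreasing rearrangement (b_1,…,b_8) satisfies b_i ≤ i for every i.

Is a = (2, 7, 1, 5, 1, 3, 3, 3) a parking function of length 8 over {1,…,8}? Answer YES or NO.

YES

Rearranged: b = (1, 1, 2, 3, 3, 3, 5, 7).
  b_1=1 ≤ 1
  b_2=1 ≤ 2
  b_3=2 ≤ 3
  b_4=3 ≤ 4
  b_5=3 ≤ 5
  b_6=3 ≤ 6
  b_7=5 ≤ 7
  b_8=7 ≤ 8
All bounds hold ⇒ YES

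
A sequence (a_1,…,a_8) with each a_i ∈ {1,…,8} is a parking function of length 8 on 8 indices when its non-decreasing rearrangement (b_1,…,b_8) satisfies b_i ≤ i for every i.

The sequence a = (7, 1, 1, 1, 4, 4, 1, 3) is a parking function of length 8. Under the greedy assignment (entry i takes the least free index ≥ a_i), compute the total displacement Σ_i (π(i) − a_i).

Σπ = 36 ({1..8} each once); Σa = 7+1+1+1+4+4+1+3 = 22; disp = 36−22 = 14.

14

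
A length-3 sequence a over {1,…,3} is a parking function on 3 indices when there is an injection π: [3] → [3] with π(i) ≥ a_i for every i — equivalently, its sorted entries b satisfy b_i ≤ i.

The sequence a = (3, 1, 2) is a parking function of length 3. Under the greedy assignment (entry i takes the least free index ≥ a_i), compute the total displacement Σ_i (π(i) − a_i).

Σπ = 6 ({1..3} each once); Σa = 3+1+2 = 6; disp = 6−6 = 0.

0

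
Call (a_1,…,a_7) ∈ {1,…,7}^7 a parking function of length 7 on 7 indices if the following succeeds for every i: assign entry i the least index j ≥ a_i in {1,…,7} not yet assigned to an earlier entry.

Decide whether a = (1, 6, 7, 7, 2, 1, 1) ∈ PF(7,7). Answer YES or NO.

Sorted: b = (1, 1, 1, 2, 6, 7, 7).
  b_1=1 ≤ 1
  b_2=1 ≤ 2
  b_3=1 ≤ 3
  b_4=2 ≤ 4
  b_5=6 > 5
  fails at i=5 ⇒ NO

NO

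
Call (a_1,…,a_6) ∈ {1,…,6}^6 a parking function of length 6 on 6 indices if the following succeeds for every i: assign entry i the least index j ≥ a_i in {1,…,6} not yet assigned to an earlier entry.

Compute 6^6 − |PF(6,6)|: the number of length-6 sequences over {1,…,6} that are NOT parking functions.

Count = 1·7^5 = 1×16807 = 16807
Example (2,3,6,1,3,6) → sorted (1,2,3,3,6,6): b_5=6>5, not a PF.
6^6 − 16807 = 46656 − 16807 = 29849

29849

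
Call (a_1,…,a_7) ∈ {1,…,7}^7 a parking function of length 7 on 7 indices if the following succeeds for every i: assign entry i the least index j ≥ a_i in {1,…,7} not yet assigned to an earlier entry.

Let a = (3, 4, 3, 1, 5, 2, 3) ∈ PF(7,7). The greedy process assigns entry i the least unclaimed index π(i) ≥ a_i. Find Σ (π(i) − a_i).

Σπ = 7·8/2 = 28 (π permutes [7]); Σa = 3+4+3+1+5+2+3 = 21; disp = 28−21 = 7.

7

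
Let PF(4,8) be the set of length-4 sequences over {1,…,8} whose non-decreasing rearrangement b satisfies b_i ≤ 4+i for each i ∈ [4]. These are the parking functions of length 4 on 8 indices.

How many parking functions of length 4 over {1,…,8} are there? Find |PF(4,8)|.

3645

#PF = (8−4+1)·(8+1)^(4−1) = 5 · 729 = 3645 [KW]
One tuple (4,2,6,6) → sorted (2,4,6,6): b_i ≤ 4+i ∀i, a PF.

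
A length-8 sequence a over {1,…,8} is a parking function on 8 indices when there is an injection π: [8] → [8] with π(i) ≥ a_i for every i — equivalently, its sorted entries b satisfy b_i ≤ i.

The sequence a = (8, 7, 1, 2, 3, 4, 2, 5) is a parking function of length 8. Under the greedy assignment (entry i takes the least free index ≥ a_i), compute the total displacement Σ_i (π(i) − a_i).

4

Σπ = 36 ({1..8} each once); Σa = 8+7+1+2+3+4+2+5 = 32; disp = 36−32 = 4.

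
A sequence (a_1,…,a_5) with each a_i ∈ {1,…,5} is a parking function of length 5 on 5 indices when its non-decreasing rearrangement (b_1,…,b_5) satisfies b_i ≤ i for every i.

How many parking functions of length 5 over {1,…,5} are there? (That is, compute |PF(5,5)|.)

1296

|PF(5,5)| = (5+1−5)·(5+1)^{5−1} = 1 · 1296 = 1296 [KW]
Example (2,1,1,1,4) → sorted (1,1,1,2,4): b_i ≤ i ∀i, a PF.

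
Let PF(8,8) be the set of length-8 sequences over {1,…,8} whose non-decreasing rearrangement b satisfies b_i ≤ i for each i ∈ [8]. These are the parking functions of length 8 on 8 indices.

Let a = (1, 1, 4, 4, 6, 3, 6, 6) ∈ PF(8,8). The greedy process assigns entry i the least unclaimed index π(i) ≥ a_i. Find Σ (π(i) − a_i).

5

Σπ = 36 ({1..8} each once); Σa = 1+1+4+4+6+3+6+6 = 31; disp = 36−31 = 5.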